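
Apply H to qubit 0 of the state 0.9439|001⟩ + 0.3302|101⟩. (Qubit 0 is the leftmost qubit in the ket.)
0.9009|001⟩ + 0.434|101⟩

H on qubit 0 mixes each pair of kets that differ only in qubit 0: amplitudes (a, b) of (|…0…⟩, |…1…⟩) become ((a + b)/√2, (a − b)/√2). Kets absent from the input have amplitude 0.
(|001⟩, |101⟩): (a, b) = (0.9439, 0.3302) → (0.9009, 0.434)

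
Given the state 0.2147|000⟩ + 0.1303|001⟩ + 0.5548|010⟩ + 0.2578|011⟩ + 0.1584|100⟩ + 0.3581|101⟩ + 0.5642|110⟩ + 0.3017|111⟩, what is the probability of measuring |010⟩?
0.3078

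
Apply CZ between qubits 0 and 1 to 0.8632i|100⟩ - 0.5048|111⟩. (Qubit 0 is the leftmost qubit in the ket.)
0.8632i|100⟩ + 0.5048|111⟩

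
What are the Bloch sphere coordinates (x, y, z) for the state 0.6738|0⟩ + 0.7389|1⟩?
(0.9957, 0, -0.09197)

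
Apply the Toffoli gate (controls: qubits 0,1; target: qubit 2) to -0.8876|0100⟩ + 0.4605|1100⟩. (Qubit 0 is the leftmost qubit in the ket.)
-0.8876|0100⟩ + 0.4605|1110⟩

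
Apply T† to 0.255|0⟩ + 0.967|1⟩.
0.255|0⟩ + (0.6838 - 0.6838i)|1⟩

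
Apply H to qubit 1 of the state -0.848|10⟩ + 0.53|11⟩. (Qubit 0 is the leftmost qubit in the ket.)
-0.2249|10⟩ - 0.9744|11⟩

H on qubit 1 mixes each pair of kets that differ only in qubit 1: amplitudes (a, b) of (|…0…⟩, |…1…⟩) become ((a + b)/√2, (a − b)/√2). Kets absent from the input have amplitude 0.
(|10⟩, |11⟩): (a, b) = (-0.848, 0.53) → (-0.2249, -0.9744)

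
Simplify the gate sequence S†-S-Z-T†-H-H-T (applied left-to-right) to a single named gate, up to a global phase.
Z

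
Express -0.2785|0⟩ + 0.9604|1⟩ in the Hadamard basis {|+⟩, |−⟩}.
0.4822|+⟩ - 0.876|−⟩

With |ψ⟩ = α|0⟩ + β|1⟩, the Hadamard-basis coefficients are ⟨+|ψ⟩ = (α + β)/√2 and ⟨−|ψ⟩ = (α − β)/√2.
Here α = -0.2785, β = 0.9604: (α + β)/√2 = 0.4822, (α − β)/√2 = -0.876.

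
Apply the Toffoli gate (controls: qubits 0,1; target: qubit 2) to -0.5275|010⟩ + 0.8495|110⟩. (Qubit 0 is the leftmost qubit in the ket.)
-0.5275|010⟩ + 0.8495|111⟩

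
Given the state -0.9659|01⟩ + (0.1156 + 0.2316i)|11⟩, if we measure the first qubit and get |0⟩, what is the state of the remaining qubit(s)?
-|1⟩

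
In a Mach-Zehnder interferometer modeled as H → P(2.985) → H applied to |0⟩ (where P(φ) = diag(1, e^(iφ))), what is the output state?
(0.006118 + 0.07798i)|0⟩ + (0.9939 - 0.07798i)|1⟩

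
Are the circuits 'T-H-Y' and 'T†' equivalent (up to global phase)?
No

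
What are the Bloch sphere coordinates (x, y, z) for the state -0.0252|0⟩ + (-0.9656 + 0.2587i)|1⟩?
(0.04867, -0.01304, -0.9987)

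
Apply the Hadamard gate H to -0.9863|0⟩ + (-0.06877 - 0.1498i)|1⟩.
(-0.746 - 0.1059i)|0⟩ + (-0.6488 + 0.1059i)|1⟩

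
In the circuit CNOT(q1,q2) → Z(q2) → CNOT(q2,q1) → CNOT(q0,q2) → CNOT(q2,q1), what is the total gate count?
5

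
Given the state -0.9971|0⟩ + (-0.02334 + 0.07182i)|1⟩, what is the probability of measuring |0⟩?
0.9942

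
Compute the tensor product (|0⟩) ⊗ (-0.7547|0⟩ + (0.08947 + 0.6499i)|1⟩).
-0.7547|00⟩ + (0.08947 + 0.6499i)|01⟩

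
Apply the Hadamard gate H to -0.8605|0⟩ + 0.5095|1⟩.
-0.2482|0⟩ - 0.9687|1⟩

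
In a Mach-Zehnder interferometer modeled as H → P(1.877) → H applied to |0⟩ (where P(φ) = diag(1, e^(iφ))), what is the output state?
(0.3493 + 0.4767i)|0⟩ + (0.6507 - 0.4767i)|1⟩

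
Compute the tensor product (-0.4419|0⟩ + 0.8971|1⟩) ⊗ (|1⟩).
-0.4419|01⟩ + 0.8971|11⟩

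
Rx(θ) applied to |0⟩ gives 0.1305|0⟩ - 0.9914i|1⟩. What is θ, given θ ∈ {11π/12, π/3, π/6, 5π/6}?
11π/12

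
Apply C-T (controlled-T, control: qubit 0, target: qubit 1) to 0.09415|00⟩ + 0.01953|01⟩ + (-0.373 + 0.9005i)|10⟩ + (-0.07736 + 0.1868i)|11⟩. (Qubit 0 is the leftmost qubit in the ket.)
0.09415|00⟩ + 0.01953|01⟩ + (-0.373 + 0.9005i)|10⟩ + (-0.1868 + 0.07739i)|11⟩

C-T leaves the control-|0⟩ kets |00⟩, |01⟩ unchanged and applies T to qubit 1 on the control-|1⟩ pair (|10⟩, |11⟩).
T = [[1, 0], [0, (1/√2 + (1/√2)i)]].
With a = amp(|10⟩) = (-0.373 + 0.9005i) and b = amp(|11⟩) = (-0.07736 + 0.1868i):
new amp(|10⟩) = (1)·a = (-0.373 + 0.9005i)
new amp(|11⟩) = (1/√2 + (1/√2)i)·b = (-0.1868 + 0.07739i)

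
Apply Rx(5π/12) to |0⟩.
0.7934|0⟩ - 0.6088i|1⟩

Rx(5π/12) = [[cos(θ/2), −i·sin(θ/2)], [−i·sin(θ/2), cos(θ/2)]]; θ = 5π/12, cos(θ/2) ≈ 0.793353, sin(θ/2) ≈ 0.608761.
With a = amp(|0⟩) = 1 and b = amp(|1⟩) = 0:
new amp(|0⟩) = (0.793353)·a + (-0.608761i)·b = 0.7934
new amp(|1⟩) = (-0.608761i)·a + (0.793353)·b = -0.6088i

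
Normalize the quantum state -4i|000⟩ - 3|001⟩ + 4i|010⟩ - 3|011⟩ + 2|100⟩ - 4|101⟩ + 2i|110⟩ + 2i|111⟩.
-0.4529i|000⟩ - 0.3397|001⟩ + 0.4529i|010⟩ - 0.3397|011⟩ + 0.2265|100⟩ - 0.4529|101⟩ + 0.2265i|110⟩ + 0.2265i|111⟩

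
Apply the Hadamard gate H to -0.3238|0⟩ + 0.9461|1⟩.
0.44|0⟩ - 0.898|1⟩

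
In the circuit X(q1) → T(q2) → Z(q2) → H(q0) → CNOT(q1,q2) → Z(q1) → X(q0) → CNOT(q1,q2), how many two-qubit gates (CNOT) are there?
2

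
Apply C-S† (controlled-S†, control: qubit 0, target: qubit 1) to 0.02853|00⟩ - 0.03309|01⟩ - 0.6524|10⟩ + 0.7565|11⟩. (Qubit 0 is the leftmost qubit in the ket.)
0.02853|00⟩ - 0.03309|01⟩ - 0.6524|10⟩ - 0.7565i|11⟩

C-S† leaves the control-|0⟩ kets |00⟩, |01⟩ unchanged and applies S† to qubit 1 on the control-|1⟩ pair (|10⟩, |11⟩).
S† = [[1, 0], [0, -i]].
With a = amp(|10⟩) = -0.6524 and b = amp(|11⟩) = 0.7565:
new amp(|10⟩) = (1)·a = -0.6524
new amp(|11⟩) = (-i)·b = -0.7565i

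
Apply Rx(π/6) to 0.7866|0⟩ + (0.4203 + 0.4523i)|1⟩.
(0.8769 - 0.1088i)|0⟩ + (0.406 + 0.2333i)|1⟩

Rx(π/6) = [[cos(θ/2), −i·sin(θ/2)], [−i·sin(θ/2), cos(θ/2)]]; θ = π/6, cos(θ/2) ≈ 0.965926, sin(θ/2) ≈ 0.258819.
With a = amp(|0⟩) = 0.7866 and b = amp(|1⟩) = (0.4203 + 0.4523i):
new amp(|0⟩) = (0.965926)·a + (-0.258819i)·b = (0.8769 - 0.1088i)
new amp(|1⟩) = (-0.258819i)·a + (0.965926)·b = (0.406 + 0.2333i)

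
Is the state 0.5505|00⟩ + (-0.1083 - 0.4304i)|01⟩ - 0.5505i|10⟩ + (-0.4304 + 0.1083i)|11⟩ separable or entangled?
Separable

Writing the state as a|00⟩ + b|01⟩ + c|10⟩ + d|11⟩, it is a product state iff ad − bc = 0.
Here (a, b, c, d) = (0.5505, (-0.1083 - 0.4304i), -0.5505i, (-0.4304 + 0.1083i)): ad − bc = (0.5505)(-0.4304 + 0.1083i) − (-0.1083 - 0.4304i)(-0.5505i) = 0, so the state is separable.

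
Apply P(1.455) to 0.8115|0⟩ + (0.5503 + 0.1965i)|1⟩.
0.8115|0⟩ + (-0.1316 + 0.5693i)|1⟩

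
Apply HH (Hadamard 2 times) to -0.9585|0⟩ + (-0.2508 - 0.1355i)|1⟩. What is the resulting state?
-0.9585|0⟩ + (-0.2508 - 0.1355i)|1⟩

H² = I, so an even number of Hadamards cancels: H^2 = I and the state is unchanged.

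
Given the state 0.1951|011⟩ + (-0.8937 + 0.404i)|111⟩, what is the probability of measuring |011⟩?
0.03806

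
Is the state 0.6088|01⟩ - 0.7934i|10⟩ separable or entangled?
Entangled

Writing the state as a|00⟩ + b|01⟩ + c|10⟩ + d|11⟩, it is a product state iff ad − bc = 0.
Here (a, b, c, d) = (0, 0.6088, -0.7934i, 0): ad − bc = (0)(0) − (0.6088)(-0.7934i) = 0.483i ≠ 0, so the state is entangled.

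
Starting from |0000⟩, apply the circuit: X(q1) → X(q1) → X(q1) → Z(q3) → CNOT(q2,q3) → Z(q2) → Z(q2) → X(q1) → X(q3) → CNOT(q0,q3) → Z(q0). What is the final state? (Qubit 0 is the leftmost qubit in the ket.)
|0001⟩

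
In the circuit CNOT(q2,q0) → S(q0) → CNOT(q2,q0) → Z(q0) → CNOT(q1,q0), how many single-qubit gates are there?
2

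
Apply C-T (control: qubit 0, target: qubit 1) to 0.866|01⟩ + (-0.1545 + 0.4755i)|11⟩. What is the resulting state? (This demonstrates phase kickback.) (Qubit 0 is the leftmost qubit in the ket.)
0.866|01⟩ + (-0.4455 + 0.227i)|11⟩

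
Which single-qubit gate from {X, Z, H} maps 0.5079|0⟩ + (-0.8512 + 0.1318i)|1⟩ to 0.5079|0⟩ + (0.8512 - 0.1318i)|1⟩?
Z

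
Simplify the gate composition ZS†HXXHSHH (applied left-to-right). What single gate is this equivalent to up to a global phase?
Z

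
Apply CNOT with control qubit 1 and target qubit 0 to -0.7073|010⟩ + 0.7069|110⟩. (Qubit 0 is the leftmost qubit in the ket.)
0.7069|010⟩ - 0.7073|110⟩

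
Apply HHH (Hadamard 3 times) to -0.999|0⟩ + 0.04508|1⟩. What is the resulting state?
-0.6745|0⟩ - 0.7383|1⟩

H² = I, so H^3 = H: a single Hadamard. With (a, b) = (-0.999, 0.04508), H gives ((a + b)/√2, (a − b)/√2) = (-0.6745, -0.7383).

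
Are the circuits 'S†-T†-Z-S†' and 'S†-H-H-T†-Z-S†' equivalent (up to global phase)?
Yes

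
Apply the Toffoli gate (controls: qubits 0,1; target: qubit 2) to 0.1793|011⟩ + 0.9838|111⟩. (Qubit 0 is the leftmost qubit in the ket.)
0.1793|011⟩ + 0.9838|110⟩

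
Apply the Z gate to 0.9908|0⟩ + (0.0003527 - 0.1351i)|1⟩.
0.9908|0⟩ + (-0.0003527 + 0.1351i)|1⟩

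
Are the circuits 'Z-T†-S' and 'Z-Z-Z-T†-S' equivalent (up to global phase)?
Yes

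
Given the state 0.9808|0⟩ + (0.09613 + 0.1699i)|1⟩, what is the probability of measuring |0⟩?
0.962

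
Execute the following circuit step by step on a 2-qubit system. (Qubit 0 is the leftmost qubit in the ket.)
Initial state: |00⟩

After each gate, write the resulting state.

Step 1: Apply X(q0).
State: |10⟩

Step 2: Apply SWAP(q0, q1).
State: |01⟩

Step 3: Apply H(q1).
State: 1/√2|00⟩ - 1/√2|01⟩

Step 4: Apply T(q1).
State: 1/√2|00⟩ + (-1/2 - (1/2)i)|01⟩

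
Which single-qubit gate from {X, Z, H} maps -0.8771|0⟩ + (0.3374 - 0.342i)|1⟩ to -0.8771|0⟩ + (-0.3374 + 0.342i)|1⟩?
Z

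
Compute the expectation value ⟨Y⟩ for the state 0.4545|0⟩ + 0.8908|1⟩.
0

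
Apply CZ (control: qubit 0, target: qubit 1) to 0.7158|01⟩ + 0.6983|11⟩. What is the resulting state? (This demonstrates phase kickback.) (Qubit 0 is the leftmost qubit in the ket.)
0.7158|01⟩ - 0.6983|11⟩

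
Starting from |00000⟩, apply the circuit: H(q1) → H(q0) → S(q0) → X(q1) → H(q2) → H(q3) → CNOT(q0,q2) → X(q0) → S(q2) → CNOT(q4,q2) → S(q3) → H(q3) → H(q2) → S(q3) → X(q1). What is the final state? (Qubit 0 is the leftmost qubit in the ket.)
-0.25|00000⟩ - 0.25|00010⟩ + 0.25i|00100⟩ + 0.25i|00110⟩ - 0.25|01000⟩ - 0.25|01010⟩ + 0.25i|01100⟩ + 0.25i|01110⟩ + 0.25i|10000⟩ + 0.25i|10010⟩ + 0.25|10100⟩ + 0.25|10110⟩ + 0.25i|11000⟩ + 0.25i|11010⟩ + 0.25|11100⟩ + 0.25|11110⟩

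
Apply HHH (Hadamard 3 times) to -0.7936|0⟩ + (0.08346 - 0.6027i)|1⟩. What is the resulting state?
(-0.5021 - 0.4262i)|0⟩ + (-0.6202 + 0.4262i)|1⟩

H² = I, so H^3 = H: a single Hadamard. With (a, b) = (-0.7936, (0.08346 - 0.6027i)), H gives ((a + b)/√2, (a − b)/√2) = ((-0.5021 - 0.4262i), (-0.6202 + 0.4262i)).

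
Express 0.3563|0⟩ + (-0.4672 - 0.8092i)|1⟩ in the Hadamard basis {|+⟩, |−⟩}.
(-0.07842 - 0.5722i)|+⟩ + (0.5823 + 0.5722i)|−⟩

With |ψ⟩ = α|0⟩ + β|1⟩, the Hadamard-basis coefficients are ⟨+|ψ⟩ = (α + β)/√2 and ⟨−|ψ⟩ = (α − β)/√2.
Here α = 0.3563, β = (-0.4672 - 0.8092i): (α + β)/√2 = (-0.07842 - 0.5722i), (α − β)/√2 = (0.5823 + 0.5722i).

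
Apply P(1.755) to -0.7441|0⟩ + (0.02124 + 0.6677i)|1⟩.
-0.7441|0⟩ + (-0.6603 - 0.1014i)|1⟩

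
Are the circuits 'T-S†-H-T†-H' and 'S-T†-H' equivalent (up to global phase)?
No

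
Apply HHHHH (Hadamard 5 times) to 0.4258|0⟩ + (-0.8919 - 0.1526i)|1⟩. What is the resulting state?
(-0.3296 - 0.1079i)|0⟩ + (0.9318 + 0.1079i)|1⟩

H² = I, so H^5 = H: a single Hadamard. With (a, b) = (0.4258, (-0.8919 - 0.1526i)), H gives ((a + b)/√2, (a − b)/√2) = ((-0.3296 - 0.1079i), (0.9318 + 0.1079i)).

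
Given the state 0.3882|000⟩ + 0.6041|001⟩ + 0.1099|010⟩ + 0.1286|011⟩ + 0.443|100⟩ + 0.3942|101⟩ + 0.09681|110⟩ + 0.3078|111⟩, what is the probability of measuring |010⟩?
0.01208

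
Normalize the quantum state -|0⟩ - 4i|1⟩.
-0.2425|0⟩ - 0.9701i|1⟩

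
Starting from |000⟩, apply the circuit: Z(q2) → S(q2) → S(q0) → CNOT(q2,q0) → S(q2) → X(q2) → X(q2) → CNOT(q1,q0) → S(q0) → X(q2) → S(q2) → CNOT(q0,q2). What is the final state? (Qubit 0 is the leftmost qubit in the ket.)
i|001⟩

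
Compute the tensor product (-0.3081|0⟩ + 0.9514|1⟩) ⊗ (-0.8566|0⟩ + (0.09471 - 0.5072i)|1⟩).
0.2639|00⟩ + (-0.02918 + 0.1563i)|01⟩ - 0.815|10⟩ + (0.09011 - 0.4826i)|11⟩

amp(|b₁b₂…⟩) = product of the factor amplitudes for bits b₁, b₂, …; only kets whose every factor amplitude is nonzero survive.
|00⟩: (-0.3081)(-0.8566) = 0.2639
|01⟩: (-0.3081)(0.09471 - 0.5072i) = (-0.02918 + 0.1563i)
|10⟩: (0.9514)(-0.8566) = -0.815
|11⟩: (0.9514)(0.09471 - 0.5072i) = (0.09011 - 0.4826i)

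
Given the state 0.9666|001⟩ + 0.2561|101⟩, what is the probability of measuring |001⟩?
0.9343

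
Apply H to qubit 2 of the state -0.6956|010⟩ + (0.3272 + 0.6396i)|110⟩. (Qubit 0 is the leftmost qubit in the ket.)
-0.4919|010⟩ - 0.4919|011⟩ + (0.2314 + 0.4523i)|110⟩ + (0.2314 + 0.4523i)|111⟩

H on qubit 2 mixes each pair of kets that differ only in qubit 2: amplitudes (a, b) of (|…0…⟩, |…1…⟩) become ((a + b)/√2, (a − b)/√2). Kets absent from the input have amplitude 0.
(|010⟩, |011⟩): (a, b) = (-0.6956, 0) → (-0.4919, -0.4919)
(|110⟩, |111⟩): (a, b) = ((0.3272 + 0.6396i), 0) → ((0.2314 + 0.4523i), (0.2314 + 0.4523i))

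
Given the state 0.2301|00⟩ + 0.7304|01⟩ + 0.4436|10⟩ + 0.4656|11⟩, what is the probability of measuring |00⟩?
0.05295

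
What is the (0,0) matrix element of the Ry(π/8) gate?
0.9808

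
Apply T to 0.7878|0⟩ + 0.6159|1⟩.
0.7878|0⟩ + (0.4355 + 0.4355i)|1⟩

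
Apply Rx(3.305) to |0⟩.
-0.08161|0⟩ - 0.9967i|1⟩

Rx(3.305) = [[cos(θ/2), −i·sin(θ/2)], [−i·sin(θ/2), cos(θ/2)]]; θ = 3.305, cos(θ/2) ≈ -0.0816128, sin(θ/2) ≈ 0.996664.
With a = amp(|0⟩) = 1 and b = amp(|1⟩) = 0:
new amp(|0⟩) = (-0.0816128)·a + (-0.996664i)·b = -0.08161
new amp(|1⟩) = (-0.996664i)·a + (-0.0816128)·b = -0.9967i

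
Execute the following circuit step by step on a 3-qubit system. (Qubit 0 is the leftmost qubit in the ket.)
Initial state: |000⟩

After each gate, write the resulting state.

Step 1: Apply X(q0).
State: |100⟩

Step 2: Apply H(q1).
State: 1/√2|100⟩ + 1/√2|110⟩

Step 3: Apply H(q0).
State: 1/2|000⟩ + 1/2|010⟩ - 1/2|100⟩ - 1/2|110⟩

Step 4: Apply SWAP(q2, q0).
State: 1/2|000⟩ - 1/2|001⟩ + 1/2|010⟩ - 1/2|011⟩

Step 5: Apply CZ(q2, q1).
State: 1/2|000⟩ - 1/2|001⟩ + 1/2|010⟩ + 1/2|011⟩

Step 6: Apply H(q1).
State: 1/√2|000⟩ - 1/√2|011⟩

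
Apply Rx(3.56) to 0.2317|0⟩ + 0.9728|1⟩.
(-0.04812 - 0.9516i)|0⟩ + (-0.202 - 0.2266i)|1⟩

Rx(3.56) = [[cos(θ/2), −i·sin(θ/2)], [−i·sin(θ/2), cos(θ/2)]]; θ = 3.56, cos(θ/2) ≈ -0.207681, sin(θ/2) ≈ 0.978197.
With a = amp(|0⟩) = 0.2317 and b = amp(|1⟩) = 0.9728:
new amp(|0⟩) = (-0.207681)·a + (-0.978197i)·b = (-0.04812 - 0.9516i)
new amp(|1⟩) = (-0.978197i)·a + (-0.207681)·b = (-0.202 - 0.2266i)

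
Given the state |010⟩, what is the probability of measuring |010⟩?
1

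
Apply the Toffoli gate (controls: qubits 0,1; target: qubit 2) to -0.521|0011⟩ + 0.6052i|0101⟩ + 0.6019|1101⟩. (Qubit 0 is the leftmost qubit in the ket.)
-0.521|0011⟩ + 0.6052i|0101⟩ + 0.6019|1111⟩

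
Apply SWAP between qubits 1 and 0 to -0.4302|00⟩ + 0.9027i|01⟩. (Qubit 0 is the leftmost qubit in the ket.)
-0.4302|00⟩ + 0.9027i|10⟩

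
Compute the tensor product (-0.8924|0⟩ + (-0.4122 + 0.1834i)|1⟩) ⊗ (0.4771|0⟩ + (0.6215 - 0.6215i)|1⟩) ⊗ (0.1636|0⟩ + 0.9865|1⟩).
-0.06965|000⟩ - 0.42|001⟩ + (-0.09074 + 0.09074i)|010⟩ + (-0.5471 + 0.5471i)|011⟩ + (-0.03217 + 0.01432i)|100⟩ + (-0.194 + 0.08632i)|101⟩ + (-0.02326 + 0.06056i)|110⟩ + (-0.1403 + 0.3652i)|111⟩

amp(|b₁b₂…⟩) = product of the factor amplitudes for bits b₁, b₂, …; only kets whose every factor amplitude is nonzero survive.
|000⟩: (-0.8924)(0.4771)(0.1636) = -0.06965
|001⟩: (-0.8924)(0.4771)(0.9865) = -0.42
|010⟩: (-0.8924)(0.6215 - 0.6215i)(0.1636) = (-0.09074 + 0.09074i)
|011⟩: (-0.8924)(0.6215 - 0.6215i)(0.9865) = (-0.5471 + 0.5471i)
|100⟩: (-0.4122 + 0.1834i)(0.4771)(0.1636) = (-0.03217 + 0.01432i)
|101⟩: (-0.4122 + 0.1834i)(0.4771)(0.9865) = (-0.194 + 0.08632i)
|110⟩: (-0.4122 + 0.1834i)(0.6215 - 0.6215i)(0.1636) = (-0.02326 + 0.06056i)
|111⟩: (-0.4122 + 0.1834i)(0.6215 - 0.6215i)(0.9865) = (-0.1403 + 0.3652i)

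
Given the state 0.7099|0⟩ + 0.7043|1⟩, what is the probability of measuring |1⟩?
0.496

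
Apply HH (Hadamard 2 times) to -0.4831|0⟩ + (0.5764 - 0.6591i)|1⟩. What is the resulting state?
-0.4831|0⟩ + (0.5764 - 0.6591i)|1⟩

H² = I, so an even number of Hadamards cancels: H^2 = I and the state is unchanged.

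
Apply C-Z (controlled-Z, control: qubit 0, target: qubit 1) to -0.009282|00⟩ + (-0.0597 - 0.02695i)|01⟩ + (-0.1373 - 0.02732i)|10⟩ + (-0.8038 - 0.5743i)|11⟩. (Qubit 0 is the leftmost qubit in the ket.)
-0.009282|00⟩ + (-0.0597 - 0.02695i)|01⟩ + (-0.1373 - 0.02732i)|10⟩ + (0.8038 + 0.5743i)|11⟩

C-Z leaves the control-|0⟩ kets |00⟩, |01⟩ unchanged and applies Z to qubit 1 on the control-|1⟩ pair (|10⟩, |11⟩).
Z = [[1, 0], [0, -1]].
With a = amp(|10⟩) = (-0.1373 - 0.02732i) and b = amp(|11⟩) = (-0.8038 - 0.5743i):
new amp(|10⟩) = (1)·a = (-0.1373 - 0.02732i)
new amp(|11⟩) = (-1)·b = (0.8038 + 0.5743i)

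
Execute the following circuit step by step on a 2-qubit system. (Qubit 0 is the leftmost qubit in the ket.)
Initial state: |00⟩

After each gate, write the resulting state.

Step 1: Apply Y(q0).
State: i|10⟩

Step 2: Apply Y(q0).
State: |00⟩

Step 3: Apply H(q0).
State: 1/√2|00⟩ + 1/√2|10⟩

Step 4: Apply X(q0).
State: 1/√2|00⟩ + 1/√2|10⟩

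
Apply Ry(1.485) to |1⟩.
-0.6761|0⟩ + 0.7368|1⟩

Ry(1.485) = [[cos(θ/2), −sin(θ/2)], [sin(θ/2), cos(θ/2)]]; θ = 1.485, cos(θ/2) ≈ 0.736781, sin(θ/2) ≈ 0.676132.
With a = amp(|0⟩) = 0 and b = amp(|1⟩) = 1:
new amp(|0⟩) = (0.736781)·a + (-0.676132)·b = -0.6761
new amp(|1⟩) = (0.676132)·a + (0.736781)·b = 0.7368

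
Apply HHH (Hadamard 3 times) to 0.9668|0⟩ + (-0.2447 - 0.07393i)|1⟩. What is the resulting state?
(0.5106 - 0.05228i)|0⟩ + (0.8567 + 0.05228i)|1⟩

H² = I, so H^3 = H: a single Hadamard. With (a, b) = (0.9668, (-0.2447 - 0.07393i)), H gives ((a + b)/√2, (a − b)/√2) = ((0.5106 - 0.05228i), (0.8567 + 0.05228i)).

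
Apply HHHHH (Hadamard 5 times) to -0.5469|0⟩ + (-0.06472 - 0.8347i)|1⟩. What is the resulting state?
(-0.4325 - 0.5902i)|0⟩ + (-0.341 + 0.5902i)|1⟩

H² = I, so H^5 = H: a single Hadamard. With (a, b) = (-0.5469, (-0.06472 - 0.8347i)), H gives ((a + b)/√2, (a − b)/√2) = ((-0.4325 - 0.5902i), (-0.341 + 0.5902i)).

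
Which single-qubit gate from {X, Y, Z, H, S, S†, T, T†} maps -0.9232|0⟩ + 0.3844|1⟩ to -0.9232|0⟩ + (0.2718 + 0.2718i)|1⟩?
T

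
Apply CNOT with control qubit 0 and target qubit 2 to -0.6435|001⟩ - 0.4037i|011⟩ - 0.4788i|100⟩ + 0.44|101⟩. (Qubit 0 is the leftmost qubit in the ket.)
-0.6435|001⟩ - 0.4037i|011⟩ + 0.44|100⟩ - 0.4788i|101⟩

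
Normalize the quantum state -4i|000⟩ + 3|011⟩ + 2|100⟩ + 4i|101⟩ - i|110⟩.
-0.5898i|000⟩ + 0.4423|011⟩ + 0.2949|100⟩ + 0.5898i|101⟩ - 0.1474i|110⟩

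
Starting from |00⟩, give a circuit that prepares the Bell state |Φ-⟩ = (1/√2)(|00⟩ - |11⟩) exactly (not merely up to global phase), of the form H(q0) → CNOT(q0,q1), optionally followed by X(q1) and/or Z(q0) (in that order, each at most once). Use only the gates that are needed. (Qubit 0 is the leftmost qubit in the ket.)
H(q0) → CNOT(q0,q1) → Z(q0)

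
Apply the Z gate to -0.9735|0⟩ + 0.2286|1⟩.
-0.9735|0⟩ - 0.2286|1⟩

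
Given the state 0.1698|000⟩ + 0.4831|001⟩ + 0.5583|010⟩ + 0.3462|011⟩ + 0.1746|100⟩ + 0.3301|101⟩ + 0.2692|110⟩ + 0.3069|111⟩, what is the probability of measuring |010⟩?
0.3117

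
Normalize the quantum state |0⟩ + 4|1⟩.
0.2425|0⟩ + 0.9701|1⟩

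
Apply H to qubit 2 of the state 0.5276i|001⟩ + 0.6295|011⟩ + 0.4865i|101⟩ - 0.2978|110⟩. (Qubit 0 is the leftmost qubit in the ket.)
0.3731i|000⟩ - 0.3731i|001⟩ + 0.4451|010⟩ - 0.4451|011⟩ + 0.344i|100⟩ - 0.344i|101⟩ - 0.2106|110⟩ - 0.2106|111⟩

H on qubit 2 mixes each pair of kets that differ only in qubit 2: amplitudes (a, b) of (|…0…⟩, |…1…⟩) become ((a + b)/√2, (a − b)/√2). Kets absent from the input have amplitude 0.
(|000⟩, |001⟩): (a, b) = (0, 0.5276i) → (0.3731i, -0.3731i)
(|010⟩, |011⟩): (a, b) = (0, 0.6295) → (0.4451, -0.4451)
(|100⟩, |101⟩): (a, b) = (0, 0.4865i) → (0.344i, -0.344i)
(|110⟩, |111⟩): (a, b) = (-0.2978, 0) → (-0.2106, -0.2106)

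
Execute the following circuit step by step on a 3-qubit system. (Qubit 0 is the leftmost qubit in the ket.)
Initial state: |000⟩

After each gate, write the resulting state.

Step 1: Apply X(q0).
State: |100⟩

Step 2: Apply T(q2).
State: |100⟩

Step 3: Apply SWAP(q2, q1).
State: |100⟩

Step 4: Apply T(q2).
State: |100⟩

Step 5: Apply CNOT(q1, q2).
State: |100⟩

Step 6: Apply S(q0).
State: i|100⟩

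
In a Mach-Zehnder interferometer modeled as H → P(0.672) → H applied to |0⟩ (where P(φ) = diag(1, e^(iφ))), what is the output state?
(0.8913 + 0.3113i)|0⟩ + (0.1087 - 0.3113i)|1⟩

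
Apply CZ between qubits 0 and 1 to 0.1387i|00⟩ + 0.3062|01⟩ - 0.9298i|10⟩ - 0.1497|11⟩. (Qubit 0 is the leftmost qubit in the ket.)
0.1387i|00⟩ + 0.3062|01⟩ - 0.9298i|10⟩ + 0.1497|11⟩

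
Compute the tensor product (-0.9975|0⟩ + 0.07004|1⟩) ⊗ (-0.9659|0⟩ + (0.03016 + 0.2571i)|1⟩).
0.9635|00⟩ + (-0.03008 - 0.2565i)|01⟩ - 0.06765|10⟩ + (0.002112 + 0.01801i)|11⟩

amp(|b₁b₂…⟩) = product of the factor amplitudes for bits b₁, b₂, …; only kets whose every factor amplitude is nonzero survive.
|00⟩: (-0.9975)(-0.9659) = 0.9635
|01⟩: (-0.9975)(0.03016 + 0.2571i) = (-0.03008 - 0.2565i)
|10⟩: (0.07004)(-0.9659) = -0.06765
|11⟩: (0.07004)(0.03016 + 0.2571i) = (0.002112 + 0.01801i)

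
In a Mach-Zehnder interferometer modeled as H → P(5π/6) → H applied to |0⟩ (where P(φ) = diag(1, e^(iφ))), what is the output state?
(0.06699 + 0.25i)|0⟩ + (0.933 - 0.25i)|1⟩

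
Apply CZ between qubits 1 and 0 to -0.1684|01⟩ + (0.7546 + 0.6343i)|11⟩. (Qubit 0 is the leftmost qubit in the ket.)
-0.1684|01⟩ + (-0.7546 - 0.6343i)|11⟩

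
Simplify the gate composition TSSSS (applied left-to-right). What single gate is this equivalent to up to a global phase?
T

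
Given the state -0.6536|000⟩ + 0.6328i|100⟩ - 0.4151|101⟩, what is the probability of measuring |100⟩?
0.4004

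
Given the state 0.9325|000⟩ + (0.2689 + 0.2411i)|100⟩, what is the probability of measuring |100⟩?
0.1304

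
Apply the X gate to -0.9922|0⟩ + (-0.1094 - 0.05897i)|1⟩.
(-0.1094 - 0.05897i)|0⟩ - 0.9922|1⟩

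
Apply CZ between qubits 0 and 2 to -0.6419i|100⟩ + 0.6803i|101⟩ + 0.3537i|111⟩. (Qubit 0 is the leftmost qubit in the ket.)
-0.6419i|100⟩ - 0.6803i|101⟩ - 0.3537i|111⟩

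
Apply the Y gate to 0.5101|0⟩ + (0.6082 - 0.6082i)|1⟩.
(-0.6082 - 0.6082i)|0⟩ + 0.5101i|1⟩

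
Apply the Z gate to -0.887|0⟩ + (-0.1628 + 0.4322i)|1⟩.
-0.887|0⟩ + (0.1628 - 0.4322i)|1⟩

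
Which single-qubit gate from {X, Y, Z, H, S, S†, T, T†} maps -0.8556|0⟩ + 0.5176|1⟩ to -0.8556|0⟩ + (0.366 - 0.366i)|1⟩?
T†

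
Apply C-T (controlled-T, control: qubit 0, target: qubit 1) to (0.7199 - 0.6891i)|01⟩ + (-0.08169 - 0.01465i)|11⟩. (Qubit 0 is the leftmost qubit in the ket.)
(0.7199 - 0.6891i)|01⟩ + (-0.0474 - 0.06812i)|11⟩

C-T leaves the control-|0⟩ kets |00⟩, |01⟩ unchanged and applies T to qubit 1 on the control-|1⟩ pair (|10⟩, |11⟩).
T = [[1, 0], [0, (1/√2 + (1/√2)i)]].
With a = amp(|10⟩) = 0 and b = amp(|11⟩) = (-0.08169 - 0.01465i):
new amp(|10⟩) = (1)·a = 0
new amp(|11⟩) = (1/√2 + (1/√2)i)·b = (-0.0474 - 0.06812i)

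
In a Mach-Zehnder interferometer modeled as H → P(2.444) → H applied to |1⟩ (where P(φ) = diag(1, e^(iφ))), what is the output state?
(0.8832 - 0.3212i)|0⟩ + (0.1168 + 0.3212i)|1⟩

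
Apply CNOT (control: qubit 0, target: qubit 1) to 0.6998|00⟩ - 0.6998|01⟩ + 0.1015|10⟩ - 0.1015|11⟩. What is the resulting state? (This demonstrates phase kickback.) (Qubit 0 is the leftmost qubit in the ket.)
0.6998|00⟩ - 0.6998|01⟩ - 0.1015|10⟩ + 0.1015|11⟩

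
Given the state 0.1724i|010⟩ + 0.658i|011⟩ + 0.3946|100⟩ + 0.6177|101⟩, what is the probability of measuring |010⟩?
0.02972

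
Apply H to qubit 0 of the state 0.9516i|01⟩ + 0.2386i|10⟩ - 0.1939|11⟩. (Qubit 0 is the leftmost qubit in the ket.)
0.1687i|00⟩ + (-0.1371 + 0.6729i)|01⟩ - 0.1687i|10⟩ + (0.1371 + 0.6729i)|11⟩

H on qubit 0 mixes each pair of kets that differ only in qubit 0: amplitudes (a, b) of (|…0…⟩, |…1…⟩) become ((a + b)/√2, (a − b)/√2). Kets absent from the input have amplitude 0.
(|00⟩, |10⟩): (a, b) = (0, 0.2386i) → (0.1687i, -0.1687i)
(|01⟩, |11⟩): (a, b) = (0.9516i, -0.1939) → ((-0.1371 + 0.6729i), (0.1371 + 0.6729i))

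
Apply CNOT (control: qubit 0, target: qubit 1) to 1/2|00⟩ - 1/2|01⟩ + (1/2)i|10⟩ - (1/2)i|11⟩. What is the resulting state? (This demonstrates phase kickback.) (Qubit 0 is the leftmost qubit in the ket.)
1/2|00⟩ - 1/2|01⟩ - (1/2)i|10⟩ + (1/2)i|11⟩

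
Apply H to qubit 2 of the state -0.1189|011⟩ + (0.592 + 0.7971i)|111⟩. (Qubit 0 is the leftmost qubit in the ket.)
-0.08407|010⟩ + 0.08407|011⟩ + (0.4186 + 0.5636i)|110⟩ + (-0.4186 - 0.5636i)|111⟩

H on qubit 2 mixes each pair of kets that differ only in qubit 2: amplitudes (a, b) of (|…0…⟩, |…1…⟩) become ((a + b)/√2, (a − b)/√2). Kets absent from the input have amplitude 0.
(|010⟩, |011⟩): (a, b) = (0, -0.1189) → (-0.08407, 0.08407)
(|110⟩, |111⟩): (a, b) = (0, (0.592 + 0.7971i)) → ((0.4186 + 0.5636i), (-0.4186 - 0.5636i))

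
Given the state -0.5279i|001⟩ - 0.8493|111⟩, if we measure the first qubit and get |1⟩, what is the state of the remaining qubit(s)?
-|11⟩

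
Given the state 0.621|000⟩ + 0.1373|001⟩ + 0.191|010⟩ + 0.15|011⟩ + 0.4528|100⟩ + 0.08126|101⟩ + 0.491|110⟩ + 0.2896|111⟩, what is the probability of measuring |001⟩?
0.01885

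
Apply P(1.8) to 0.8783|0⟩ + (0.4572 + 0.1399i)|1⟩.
0.8783|0⟩ + (-0.2401 + 0.4135i)|1⟩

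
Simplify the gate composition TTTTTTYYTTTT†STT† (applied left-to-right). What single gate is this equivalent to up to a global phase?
S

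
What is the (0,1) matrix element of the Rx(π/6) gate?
-0.2588i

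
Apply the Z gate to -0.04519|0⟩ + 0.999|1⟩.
-0.04519|0⟩ - 0.999|1⟩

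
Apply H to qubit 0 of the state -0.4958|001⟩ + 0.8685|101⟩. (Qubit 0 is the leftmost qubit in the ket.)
0.2635|001⟩ - 0.9647|101⟩

H on qubit 0 mixes each pair of kets that differ only in qubit 0: amplitudes (a, b) of (|…0…⟩, |…1…⟩) become ((a + b)/√2, (a − b)/√2). Kets absent from the input have amplitude 0.
(|001⟩, |101⟩): (a, b) = (-0.4958, 0.8685) → (0.2635, -0.9647)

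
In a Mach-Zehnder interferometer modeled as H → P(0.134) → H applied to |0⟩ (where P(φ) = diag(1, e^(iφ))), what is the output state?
(0.9955 + 0.0668i)|0⟩ + (0.004482 - 0.0668i)|1⟩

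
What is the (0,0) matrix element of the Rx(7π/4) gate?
-0.9239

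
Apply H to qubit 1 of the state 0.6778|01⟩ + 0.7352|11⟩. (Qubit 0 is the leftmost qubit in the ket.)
0.4793|00⟩ - 0.4793|01⟩ + 0.5199|10⟩ - 0.5199|11⟩

H on qubit 1 mixes each pair of kets that differ only in qubit 1: amplitudes (a, b) of (|…0…⟩, |…1…⟩) become ((a + b)/√2, (a − b)/√2). Kets absent from the input have amplitude 0.
(|00⟩, |01⟩): (a, b) = (0, 0.6778) → (0.4793, -0.4793)
(|10⟩, |11⟩): (a, b) = (0, 0.7352) → (0.5199, -0.5199)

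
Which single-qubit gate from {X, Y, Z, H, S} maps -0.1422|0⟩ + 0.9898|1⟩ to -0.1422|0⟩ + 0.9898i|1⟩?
S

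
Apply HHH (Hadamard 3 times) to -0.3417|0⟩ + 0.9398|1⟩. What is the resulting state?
0.4229|0⟩ - 0.9062|1⟩

H² = I, so H^3 = H: a single Hadamard. With (a, b) = (-0.3417, 0.9398), H gives ((a + b)/√2, (a − b)/√2) = (0.4229, -0.9062).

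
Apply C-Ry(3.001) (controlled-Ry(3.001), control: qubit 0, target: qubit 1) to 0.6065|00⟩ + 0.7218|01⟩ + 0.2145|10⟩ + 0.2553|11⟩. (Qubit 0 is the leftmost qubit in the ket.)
0.6065|00⟩ + 0.7218|01⟩ - 0.2396|10⟩ + 0.2319|11⟩

C-Ry(3.001) leaves the control-|0⟩ kets |00⟩, |01⟩ unchanged and applies Ry(3.001) to qubit 1 on the control-|1⟩ pair (|10⟩, |11⟩).
Ry(3.001) = [[cos(θ/2), −sin(θ/2)], [sin(θ/2), cos(θ/2)]]; θ = 3.001, cos(θ/2) ≈ 0.0702384, sin(θ/2) ≈ 0.99753.
With a = amp(|10⟩) = 0.2145 and b = amp(|11⟩) = 0.2553:
new amp(|10⟩) = (0.0702384)·a + (-0.99753)·b = -0.2396
new amp(|11⟩) = (0.99753)·a + (0.0702384)·b = 0.2319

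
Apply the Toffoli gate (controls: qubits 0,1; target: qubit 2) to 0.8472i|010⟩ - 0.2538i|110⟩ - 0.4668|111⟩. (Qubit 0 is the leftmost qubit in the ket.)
0.8472i|010⟩ - 0.4668|110⟩ - 0.2538i|111⟩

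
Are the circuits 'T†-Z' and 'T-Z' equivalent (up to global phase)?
No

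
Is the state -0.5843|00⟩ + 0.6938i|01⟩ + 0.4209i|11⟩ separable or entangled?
Entangled

Writing the state as a|00⟩ + b|01⟩ + c|10⟩ + d|11⟩, it is a product state iff ad − bc = 0.
Here (a, b, c, d) = (-0.5843, 0.6938i, 0, 0.4209i): ad − bc = (-0.5843)(0.4209i) − (0.6938i)(0) = -0.2459i ≠ 0, so the state is entangled.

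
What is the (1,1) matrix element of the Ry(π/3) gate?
0.866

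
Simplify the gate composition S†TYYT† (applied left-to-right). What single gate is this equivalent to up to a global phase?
S†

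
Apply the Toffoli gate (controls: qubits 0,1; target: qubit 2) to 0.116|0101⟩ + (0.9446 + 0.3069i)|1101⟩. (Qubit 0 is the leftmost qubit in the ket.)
0.116|0101⟩ + (0.9446 + 0.3069i)|1111⟩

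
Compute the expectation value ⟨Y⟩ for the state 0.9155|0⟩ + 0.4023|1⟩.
0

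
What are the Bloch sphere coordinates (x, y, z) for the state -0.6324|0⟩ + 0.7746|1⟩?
(-0.9797, 0, -0.2001)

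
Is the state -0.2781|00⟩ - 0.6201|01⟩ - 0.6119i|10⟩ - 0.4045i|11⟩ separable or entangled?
Entangled

Writing the state as a|00⟩ + b|01⟩ + c|10⟩ + d|11⟩, it is a product state iff ad − bc = 0.
Here (a, b, c, d) = (-0.2781, -0.6201, -0.6119i, -0.4045i): ad − bc = (-0.2781)(-0.4045i) − (-0.6201)(-0.6119i) = -0.2669i ≠ 0, so the state is entangled.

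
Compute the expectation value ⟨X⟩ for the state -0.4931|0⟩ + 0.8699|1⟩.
-0.8579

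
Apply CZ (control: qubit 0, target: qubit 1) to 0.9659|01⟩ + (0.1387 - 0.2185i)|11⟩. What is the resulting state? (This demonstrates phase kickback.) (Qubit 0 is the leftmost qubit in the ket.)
0.9659|01⟩ + (-0.1387 + 0.2185i)|11⟩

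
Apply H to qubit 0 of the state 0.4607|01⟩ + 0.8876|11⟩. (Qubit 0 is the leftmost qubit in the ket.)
0.9534|01⟩ - 0.3019|11⟩

H on qubit 0 mixes each pair of kets that differ only in qubit 0: amplitudes (a, b) of (|…0…⟩, |…1…⟩) become ((a + b)/√2, (a − b)/√2). Kets absent from the input have amplitude 0.
(|01⟩, |11⟩): (a, b) = (0.4607, 0.8876) → (0.9534, -0.3019)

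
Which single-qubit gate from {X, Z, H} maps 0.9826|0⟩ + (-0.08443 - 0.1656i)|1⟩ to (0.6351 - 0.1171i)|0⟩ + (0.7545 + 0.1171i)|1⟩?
H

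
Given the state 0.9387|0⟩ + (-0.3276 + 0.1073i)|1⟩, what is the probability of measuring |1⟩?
0.1188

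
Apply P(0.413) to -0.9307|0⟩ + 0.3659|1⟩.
-0.9307|0⟩ + (0.3351 + 0.1469i)|1⟩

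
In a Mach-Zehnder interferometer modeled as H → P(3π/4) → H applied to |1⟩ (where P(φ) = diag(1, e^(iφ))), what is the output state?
(0.8536 - (1/√8)i)|0⟩ + (0.1464 + (1/√8)i)|1⟩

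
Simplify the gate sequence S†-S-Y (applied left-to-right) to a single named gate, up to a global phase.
Y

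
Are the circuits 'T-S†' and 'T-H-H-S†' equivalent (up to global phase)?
Yes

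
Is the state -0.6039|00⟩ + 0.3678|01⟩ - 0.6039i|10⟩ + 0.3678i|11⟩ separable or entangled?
Separable

Writing the state as a|00⟩ + b|01⟩ + c|10⟩ + d|11⟩, it is a product state iff ad − bc = 0.
Here (a, b, c, d) = (-0.6039, 0.3678, -0.6039i, 0.3678i): ad − bc = (-0.6039)(0.3678i) − (0.3678)(-0.6039i) = 0, so the state is separable.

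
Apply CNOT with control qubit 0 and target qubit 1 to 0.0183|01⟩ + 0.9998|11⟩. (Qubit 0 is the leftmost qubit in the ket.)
0.0183|01⟩ + 0.9998|10⟩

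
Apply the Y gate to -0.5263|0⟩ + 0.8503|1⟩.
-0.8503i|0⟩ - 0.5263i|1⟩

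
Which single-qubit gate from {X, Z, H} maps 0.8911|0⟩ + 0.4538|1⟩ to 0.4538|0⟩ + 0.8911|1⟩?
X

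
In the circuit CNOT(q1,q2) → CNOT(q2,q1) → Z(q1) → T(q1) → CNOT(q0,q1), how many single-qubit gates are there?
2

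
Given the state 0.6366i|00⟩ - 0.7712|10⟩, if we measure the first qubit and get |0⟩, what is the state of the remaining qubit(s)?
i|0⟩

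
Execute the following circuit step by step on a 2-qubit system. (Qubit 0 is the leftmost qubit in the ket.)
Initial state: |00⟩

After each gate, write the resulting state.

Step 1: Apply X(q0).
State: |10⟩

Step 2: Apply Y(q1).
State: i|11⟩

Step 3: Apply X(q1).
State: i|10⟩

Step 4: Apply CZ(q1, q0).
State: i|10⟩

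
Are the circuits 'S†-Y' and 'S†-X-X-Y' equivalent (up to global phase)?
Yes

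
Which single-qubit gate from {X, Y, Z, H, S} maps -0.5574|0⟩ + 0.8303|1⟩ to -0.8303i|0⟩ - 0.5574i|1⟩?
Y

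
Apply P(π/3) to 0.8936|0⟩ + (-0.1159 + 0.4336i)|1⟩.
0.8936|0⟩ + (-0.4335 + 0.1164i)|1⟩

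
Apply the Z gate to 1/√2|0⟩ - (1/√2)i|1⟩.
1/√2|0⟩ + (1/√2)i|1⟩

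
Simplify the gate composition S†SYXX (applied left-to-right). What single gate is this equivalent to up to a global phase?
Y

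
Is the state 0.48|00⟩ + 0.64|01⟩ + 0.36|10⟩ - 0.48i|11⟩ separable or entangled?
Entangled

Writing the state as a|00⟩ + b|01⟩ + c|10⟩ + d|11⟩, it is a product state iff ad − bc = 0.
Here (a, b, c, d) = (0.48, 0.64, 0.36, -0.48i): ad − bc = (0.48)(-0.48i) − (0.64)(0.36) = (-0.2304 - 0.2304i) ≠ 0, so the state is entangled.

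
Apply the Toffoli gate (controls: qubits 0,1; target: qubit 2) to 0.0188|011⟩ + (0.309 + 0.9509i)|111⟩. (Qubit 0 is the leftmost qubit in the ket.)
0.0188|011⟩ + (0.309 + 0.9509i)|110⟩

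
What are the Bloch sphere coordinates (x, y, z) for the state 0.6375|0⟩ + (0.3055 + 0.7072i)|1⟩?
(0.3895, 0.9017, -0.1871)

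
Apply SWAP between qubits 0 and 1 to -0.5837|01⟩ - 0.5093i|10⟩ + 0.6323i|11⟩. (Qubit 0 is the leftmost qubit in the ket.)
-0.5093i|01⟩ - 0.5837|10⟩ + 0.6323i|11⟩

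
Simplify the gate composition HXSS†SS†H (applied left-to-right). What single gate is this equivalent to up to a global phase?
Z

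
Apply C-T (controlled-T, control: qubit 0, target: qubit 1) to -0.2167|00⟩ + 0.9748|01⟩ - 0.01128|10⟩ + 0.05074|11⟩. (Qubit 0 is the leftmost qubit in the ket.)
-0.2167|00⟩ + 0.9748|01⟩ - 0.01128|10⟩ + (0.03588 + 0.03588i)|11⟩

C-T leaves the control-|0⟩ kets |00⟩, |01⟩ unchanged and applies T to qubit 1 on the control-|1⟩ pair (|10⟩, |11⟩).
T = [[1, 0], [0, (1/√2 + (1/√2)i)]].
With a = amp(|10⟩) = -0.01128 and b = amp(|11⟩) = 0.05074:
new amp(|10⟩) = (1)·a = -0.01128
new amp(|11⟩) = (1/√2 + (1/√2)i)·b = (0.03588 + 0.03588i)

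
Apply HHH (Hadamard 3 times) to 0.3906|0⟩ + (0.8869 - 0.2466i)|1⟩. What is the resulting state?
(0.9033 - 0.1744i)|0⟩ + (-0.3509 + 0.1744i)|1⟩

H² = I, so H^3 = H: a single Hadamard. With (a, b) = (0.3906, (0.8869 - 0.2466i)), H gives ((a + b)/√2, (a − b)/√2) = ((0.9033 - 0.1744i), (-0.3509 + 0.1744i)).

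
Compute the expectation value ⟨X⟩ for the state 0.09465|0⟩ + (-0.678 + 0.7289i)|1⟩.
-0.1283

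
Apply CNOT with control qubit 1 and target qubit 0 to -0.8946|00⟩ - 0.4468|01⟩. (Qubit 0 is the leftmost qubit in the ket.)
-0.8946|00⟩ - 0.4468|11⟩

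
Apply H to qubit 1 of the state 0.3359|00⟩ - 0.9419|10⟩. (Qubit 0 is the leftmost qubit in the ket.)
0.2375|00⟩ + 0.2375|01⟩ - 0.666|10⟩ - 0.666|11⟩

H on qubit 1 mixes each pair of kets that differ only in qubit 1: amplitudes (a, b) of (|…0…⟩, |…1…⟩) become ((a + b)/√2, (a − b)/√2). Kets absent from the input have amplitude 0.
(|00⟩, |01⟩): (a, b) = (0.3359, 0) → (0.2375, 0.2375)
(|10⟩, |11⟩): (a, b) = (-0.9419, 0) → (-0.666, -0.666)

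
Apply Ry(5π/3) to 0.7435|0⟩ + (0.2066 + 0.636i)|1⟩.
(-0.7472 - 0.318i)|0⟩ + (0.1928 - 0.5508i)|1⟩

Ry(5π/3) = [[cos(θ/2), −sin(θ/2)], [sin(θ/2), cos(θ/2)]]; θ = 5π/3, cos(θ/2) ≈ -0.866025, sin(θ/2) ≈ 0.5.
With a = amp(|0⟩) = 0.7435 and b = amp(|1⟩) = (0.2066 + 0.636i):
new amp(|0⟩) = (-0.866025)·a + (-0.5)·b = (-0.7472 - 0.318i)
new amp(|1⟩) = (0.5)·a + (-0.866025)·b = (0.1928 - 0.5508i)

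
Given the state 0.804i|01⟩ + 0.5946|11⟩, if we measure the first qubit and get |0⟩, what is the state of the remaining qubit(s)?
i|1⟩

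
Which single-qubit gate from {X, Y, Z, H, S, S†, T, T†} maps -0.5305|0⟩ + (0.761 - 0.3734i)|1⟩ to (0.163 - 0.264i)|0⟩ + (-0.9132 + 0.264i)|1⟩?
H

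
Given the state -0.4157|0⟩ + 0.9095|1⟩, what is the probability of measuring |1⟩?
0.8272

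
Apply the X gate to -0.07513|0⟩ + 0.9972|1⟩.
0.9972|0⟩ - 0.07513|1⟩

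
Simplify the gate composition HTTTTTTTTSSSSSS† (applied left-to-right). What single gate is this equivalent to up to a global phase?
H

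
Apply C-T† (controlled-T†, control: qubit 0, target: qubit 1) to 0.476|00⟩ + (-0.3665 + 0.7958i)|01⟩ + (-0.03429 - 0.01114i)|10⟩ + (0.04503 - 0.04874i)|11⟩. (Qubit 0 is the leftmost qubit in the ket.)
0.476|00⟩ + (-0.3665 + 0.7958i)|01⟩ + (-0.03429 - 0.01114i)|10⟩ + (-0.002623 - 0.06631i)|11⟩

C-T† leaves the control-|0⟩ kets |00⟩, |01⟩ unchanged and applies T† to qubit 1 on the control-|1⟩ pair (|10⟩, |11⟩).
T† = [[1, 0], [0, (1/√2 - (1/√2)i)]].
With a = amp(|10⟩) = (-0.03429 - 0.01114i) and b = amp(|11⟩) = (0.04503 - 0.04874i):
new amp(|10⟩) = (1)·a = (-0.03429 - 0.01114i)
new amp(|11⟩) = (1/√2 - (1/√2)i)·b = (-0.002623 - 0.06631i)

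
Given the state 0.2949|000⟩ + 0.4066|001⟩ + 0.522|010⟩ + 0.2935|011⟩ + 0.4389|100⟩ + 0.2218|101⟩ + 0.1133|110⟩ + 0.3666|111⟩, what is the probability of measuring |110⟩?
0.01284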